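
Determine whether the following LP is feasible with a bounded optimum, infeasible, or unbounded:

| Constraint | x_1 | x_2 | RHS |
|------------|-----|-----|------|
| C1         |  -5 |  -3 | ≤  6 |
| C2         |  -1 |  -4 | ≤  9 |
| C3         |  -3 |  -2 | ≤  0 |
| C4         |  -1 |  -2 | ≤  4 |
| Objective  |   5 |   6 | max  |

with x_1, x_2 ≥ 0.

Unbounded (objective can increase without bound)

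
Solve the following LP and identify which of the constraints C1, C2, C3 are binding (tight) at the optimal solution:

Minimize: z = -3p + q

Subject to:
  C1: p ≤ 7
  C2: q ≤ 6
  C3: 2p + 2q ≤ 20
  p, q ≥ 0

At p = 7, q = 0, compute slack b - a·x for each constraint:
  C1: 7 − 7 = 0  (binding)
  C2: 6 − 0 = 6  (slack)
  C3: 20 − 14 = 6  (slack)

Optimal: p = 7, q = 0
Binding: C1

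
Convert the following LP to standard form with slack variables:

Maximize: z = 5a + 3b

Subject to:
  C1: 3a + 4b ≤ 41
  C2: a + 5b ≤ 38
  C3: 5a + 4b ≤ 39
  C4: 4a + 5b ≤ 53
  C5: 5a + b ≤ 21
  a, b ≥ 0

max z = 5a + 3b

s.t.
  3a + 4b + s1 = 41
  a + 5b + s2 = 38
  5a + 4b + s3 = 39
  4a + 5b + s4 = 53
  5a + b + s5 = 21
  a, b, s1, s2, s3, s4, s5 ≥ 0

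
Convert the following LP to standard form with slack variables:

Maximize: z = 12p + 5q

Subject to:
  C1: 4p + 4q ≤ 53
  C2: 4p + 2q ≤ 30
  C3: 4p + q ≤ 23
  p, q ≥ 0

max z = 12p + 5q

s.t.
  4p + 4q + s1 = 53
  4p + 2q + s2 = 30
  4p + q + s3 = 23
  p, q, s1, s2, s3 ≥ 0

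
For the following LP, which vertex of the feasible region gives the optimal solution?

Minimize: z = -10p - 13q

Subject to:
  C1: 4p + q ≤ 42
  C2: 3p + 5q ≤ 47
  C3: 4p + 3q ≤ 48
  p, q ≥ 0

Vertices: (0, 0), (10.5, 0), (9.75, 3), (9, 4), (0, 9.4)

Evaluate the objective at each vertex of the feasible region:
  z(0, 0) = 0
  z(10.5, 0) = -105
  z(9.75, 3) = -136.5
  z(9, 4) = -142  ←
  z(0, 9.4) = -122.2
The minimum is at p = 9, q = 4.

(9, 4)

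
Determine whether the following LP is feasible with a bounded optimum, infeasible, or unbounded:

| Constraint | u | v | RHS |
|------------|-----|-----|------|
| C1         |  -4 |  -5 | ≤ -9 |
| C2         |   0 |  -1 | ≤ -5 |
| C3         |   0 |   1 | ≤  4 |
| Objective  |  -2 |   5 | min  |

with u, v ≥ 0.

Infeasible (no feasible solution exists)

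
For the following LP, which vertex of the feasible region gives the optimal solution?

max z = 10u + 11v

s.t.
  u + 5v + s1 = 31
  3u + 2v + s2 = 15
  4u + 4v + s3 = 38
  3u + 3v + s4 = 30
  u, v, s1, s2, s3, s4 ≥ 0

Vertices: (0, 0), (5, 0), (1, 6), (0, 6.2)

Evaluate the objective at each vertex of the feasible region:
  z(0, 0) = 0
  z(5, 0) = 50
  z(1, 6) = 76  ←
  z(0, 6.2) = 68.2
The maximum is at u = 1, v = 6.

(1, 6)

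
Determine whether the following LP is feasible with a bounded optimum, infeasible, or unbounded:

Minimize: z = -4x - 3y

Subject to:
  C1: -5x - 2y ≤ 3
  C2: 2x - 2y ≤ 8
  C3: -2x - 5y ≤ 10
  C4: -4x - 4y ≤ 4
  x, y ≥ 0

Unbounded (objective can decrease without bound)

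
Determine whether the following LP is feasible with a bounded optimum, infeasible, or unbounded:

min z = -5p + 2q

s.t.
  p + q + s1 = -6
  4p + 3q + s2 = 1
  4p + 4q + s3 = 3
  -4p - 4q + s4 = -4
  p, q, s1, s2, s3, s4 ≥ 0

Infeasible (no feasible solution exists)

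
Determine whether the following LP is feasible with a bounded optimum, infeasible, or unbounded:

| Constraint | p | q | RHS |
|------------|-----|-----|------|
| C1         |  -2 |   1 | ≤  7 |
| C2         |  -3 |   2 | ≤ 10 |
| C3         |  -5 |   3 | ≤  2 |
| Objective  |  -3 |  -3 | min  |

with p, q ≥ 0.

Unbounded (objective can decrease without bound)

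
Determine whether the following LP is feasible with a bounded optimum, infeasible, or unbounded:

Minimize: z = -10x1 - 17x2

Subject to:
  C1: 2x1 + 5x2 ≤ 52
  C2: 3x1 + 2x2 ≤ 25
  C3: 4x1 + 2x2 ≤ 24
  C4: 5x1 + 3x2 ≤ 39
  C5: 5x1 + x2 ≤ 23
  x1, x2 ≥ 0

Feasible with a bounded optimal solution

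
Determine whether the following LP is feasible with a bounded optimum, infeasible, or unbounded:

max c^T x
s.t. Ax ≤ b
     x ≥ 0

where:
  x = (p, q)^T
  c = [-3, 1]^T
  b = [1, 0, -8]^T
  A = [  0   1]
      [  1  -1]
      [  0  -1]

Infeasible (no feasible solution exists)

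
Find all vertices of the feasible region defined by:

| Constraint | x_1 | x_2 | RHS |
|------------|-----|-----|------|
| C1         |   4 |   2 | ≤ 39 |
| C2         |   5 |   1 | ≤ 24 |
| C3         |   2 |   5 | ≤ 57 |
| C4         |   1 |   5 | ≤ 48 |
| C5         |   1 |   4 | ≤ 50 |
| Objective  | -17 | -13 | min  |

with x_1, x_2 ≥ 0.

(0, 0), (4.8, 0), (3, 9), (0, 9.6)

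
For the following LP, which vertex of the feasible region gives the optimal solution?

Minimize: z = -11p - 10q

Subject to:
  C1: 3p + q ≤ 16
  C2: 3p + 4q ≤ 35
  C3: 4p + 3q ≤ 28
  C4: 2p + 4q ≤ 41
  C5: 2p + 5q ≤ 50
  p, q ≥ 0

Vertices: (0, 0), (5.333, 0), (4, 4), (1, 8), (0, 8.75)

Evaluate the objective at each vertex of the feasible region:
  z(0, 0) = 0
  z(5.333, 0) = -58.67
  z(4, 4) = -84
  z(1, 8) = -91  ←
  z(0, 8.75) = -87.5
The minimum is at p = 1, q = 8.

(1, 8)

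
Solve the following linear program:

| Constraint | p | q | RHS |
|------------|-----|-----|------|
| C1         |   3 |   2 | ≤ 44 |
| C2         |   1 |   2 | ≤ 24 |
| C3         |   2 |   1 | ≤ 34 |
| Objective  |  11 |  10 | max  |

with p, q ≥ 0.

Evaluate the objective at each vertex of the feasible region:
  z(0, 0) = 0
  z(14.67, 0) = 161.3
  z(10, 7) = 180  ←
  z(0, 12) = 120
The maximum is at p = 10, q = 7.

p = 10, q = 7, z = 180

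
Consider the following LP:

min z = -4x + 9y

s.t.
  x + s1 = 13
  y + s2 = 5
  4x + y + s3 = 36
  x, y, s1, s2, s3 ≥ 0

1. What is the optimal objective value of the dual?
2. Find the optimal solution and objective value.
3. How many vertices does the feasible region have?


1. -36
2. x = 9, y = 0, z = -36
3. 4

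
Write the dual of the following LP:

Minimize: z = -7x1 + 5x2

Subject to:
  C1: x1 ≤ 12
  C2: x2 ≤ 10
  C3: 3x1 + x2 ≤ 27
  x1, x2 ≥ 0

Primal min cᵀx s.t. Ax ≤ b, x ≥ 0  →  Dual max −bᵀy s.t. Aᵀy ≥ −c, y ≥ 0.

Maximize: z = -12y1 - 10y2 - 27y3

Subject to:
  y1 + 3y3 ≥ 7
  y2 + y3 ≥ -5
  y1, y2, y3 ≥ 0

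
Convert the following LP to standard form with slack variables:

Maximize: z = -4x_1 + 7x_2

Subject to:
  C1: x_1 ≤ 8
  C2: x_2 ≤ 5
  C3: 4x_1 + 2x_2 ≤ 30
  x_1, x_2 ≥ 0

max z = -4x_1 + 7x_2

s.t.
  x_1 + s1 = 8
  x_2 + s2 = 5
  4x_1 + 2x_2 + s3 = 30
  x_1, x_2, s1, s2, s3 ≥ 0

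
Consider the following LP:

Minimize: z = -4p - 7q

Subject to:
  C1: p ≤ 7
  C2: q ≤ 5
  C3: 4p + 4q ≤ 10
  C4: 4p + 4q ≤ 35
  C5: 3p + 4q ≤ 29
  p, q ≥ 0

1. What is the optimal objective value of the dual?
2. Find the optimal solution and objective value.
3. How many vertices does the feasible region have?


1. -17.5
2. p = 0, q = 2.5, z = -17.5
3. 3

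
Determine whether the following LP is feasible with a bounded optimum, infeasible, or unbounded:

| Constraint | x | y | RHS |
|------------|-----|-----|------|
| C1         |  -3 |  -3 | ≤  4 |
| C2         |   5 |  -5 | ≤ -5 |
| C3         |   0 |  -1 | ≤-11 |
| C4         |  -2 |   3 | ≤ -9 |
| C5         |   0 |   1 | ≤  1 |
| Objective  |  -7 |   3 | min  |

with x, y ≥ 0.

Infeasible (no feasible solution exists)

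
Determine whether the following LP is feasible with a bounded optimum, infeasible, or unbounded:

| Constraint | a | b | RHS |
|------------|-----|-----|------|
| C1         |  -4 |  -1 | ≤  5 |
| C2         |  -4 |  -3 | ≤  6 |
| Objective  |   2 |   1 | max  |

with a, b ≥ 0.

Unbounded (objective can increase without bound)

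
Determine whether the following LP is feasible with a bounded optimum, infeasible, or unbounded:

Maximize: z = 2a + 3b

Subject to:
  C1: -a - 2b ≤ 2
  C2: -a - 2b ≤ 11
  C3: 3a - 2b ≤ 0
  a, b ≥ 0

Unbounded (objective can increase without bound)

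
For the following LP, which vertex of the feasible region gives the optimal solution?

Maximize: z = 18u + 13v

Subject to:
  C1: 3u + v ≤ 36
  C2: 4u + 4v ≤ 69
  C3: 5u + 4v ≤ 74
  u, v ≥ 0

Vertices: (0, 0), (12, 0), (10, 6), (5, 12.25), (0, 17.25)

Evaluate the objective at each vertex of the feasible region:
  z(0, 0) = 0
  z(12, 0) = 216
  z(10, 6) = 258  ←
  z(5, 12.25) = 249.2
  z(0, 17.25) = 224.2
The maximum is at u = 10, v = 6.

(10, 6)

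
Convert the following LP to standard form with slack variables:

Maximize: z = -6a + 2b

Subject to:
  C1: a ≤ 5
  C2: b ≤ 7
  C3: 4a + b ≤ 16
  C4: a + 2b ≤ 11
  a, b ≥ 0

max z = -6a + 2b

s.t.
  a + s1 = 5
  b + s2 = 7
  4a + b + s3 = 16
  a + 2b + s4 = 11
  a, b, s1, s2, s3, s4 ≥ 0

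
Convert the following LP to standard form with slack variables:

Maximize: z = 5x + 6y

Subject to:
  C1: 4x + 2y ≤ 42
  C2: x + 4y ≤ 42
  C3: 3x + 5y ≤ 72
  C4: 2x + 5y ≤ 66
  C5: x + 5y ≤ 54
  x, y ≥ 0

max z = 5x + 6y

s.t.
  4x + 2y + s1 = 42
  x + 4y + s2 = 42
  3x + 5y + s3 = 72
  2x + 5y + s4 = 66
  x + 5y + s5 = 54
  x, y, s1, s2, s3, s4, s5 ≥ 0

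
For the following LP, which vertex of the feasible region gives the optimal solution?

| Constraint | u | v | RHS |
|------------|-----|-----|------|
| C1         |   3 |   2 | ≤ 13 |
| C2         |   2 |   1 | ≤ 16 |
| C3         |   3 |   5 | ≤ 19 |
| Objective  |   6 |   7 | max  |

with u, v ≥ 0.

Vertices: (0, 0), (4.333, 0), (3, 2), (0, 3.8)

Evaluate the objective at each vertex of the feasible region:
  z(0, 0) = 0
  z(4.333, 0) = 26
  z(3, 2) = 32  ←
  z(0, 3.8) = 26.6
The maximum is at u = 3, v = 2.

(3, 2)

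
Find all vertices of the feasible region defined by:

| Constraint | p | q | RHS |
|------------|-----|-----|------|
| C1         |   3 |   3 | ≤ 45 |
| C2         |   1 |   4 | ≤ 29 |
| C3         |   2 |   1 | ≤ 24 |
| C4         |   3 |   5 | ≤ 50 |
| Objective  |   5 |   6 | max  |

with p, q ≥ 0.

(0, 0), (12, 0), (10, 4), (7.857, 5.286), (0, 7.25)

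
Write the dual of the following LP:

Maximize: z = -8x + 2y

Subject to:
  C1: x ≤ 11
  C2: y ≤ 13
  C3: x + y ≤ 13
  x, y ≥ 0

Primal max cᵀx s.t. Ax ≤ b, x ≥ 0  →  Dual min bᵀy s.t. Aᵀy ≥ c, y ≥ 0.

Minimize: z = 11y1 + 13y2 + 13y3

Subject to:
  y1 + y3 ≥ -8
  y2 + y3 ≥ 2
  y1, y2, y3 ≥ 0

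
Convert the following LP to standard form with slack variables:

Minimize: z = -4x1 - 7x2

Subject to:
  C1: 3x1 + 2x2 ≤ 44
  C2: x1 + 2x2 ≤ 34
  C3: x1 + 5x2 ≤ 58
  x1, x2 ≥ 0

min z = -4x1 - 7x2

s.t.
  3x1 + 2x2 + s1 = 44
  x1 + 2x2 + s2 = 34
  x1 + 5x2 + s3 = 58
  x1, x2, s1, s2, s3 ≥ 0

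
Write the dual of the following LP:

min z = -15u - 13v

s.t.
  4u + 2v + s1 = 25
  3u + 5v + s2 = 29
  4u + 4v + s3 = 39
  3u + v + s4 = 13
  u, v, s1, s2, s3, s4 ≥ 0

Primal min cᵀx s.t. Ax ≤ b, x ≥ 0  →  Dual max −bᵀy s.t. Aᵀy ≥ −c, y ≥ 0.

Maximize: z = -25y1 - 29y2 - 39y3 - 13y4

Subject to:
  4y1 + 3y2 + 4y3 + 3y4 ≥ 15
  2y1 + 5y2 + 4y3 + y4 ≥ 13
  y1, y2, y3, y4 ≥ 0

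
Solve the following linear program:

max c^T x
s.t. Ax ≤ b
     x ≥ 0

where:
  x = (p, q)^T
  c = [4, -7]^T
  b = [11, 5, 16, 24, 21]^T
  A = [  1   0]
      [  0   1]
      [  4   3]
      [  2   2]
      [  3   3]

Evaluate the objective at each vertex of the feasible region:
  z(0, 0) = 0
  z(4, 0) = 16  ←
  z(0.25, 5) = -34
  z(0, 5) = -35
The maximum is at p = 4, q = 0.

p = 4, q = 0, z = 16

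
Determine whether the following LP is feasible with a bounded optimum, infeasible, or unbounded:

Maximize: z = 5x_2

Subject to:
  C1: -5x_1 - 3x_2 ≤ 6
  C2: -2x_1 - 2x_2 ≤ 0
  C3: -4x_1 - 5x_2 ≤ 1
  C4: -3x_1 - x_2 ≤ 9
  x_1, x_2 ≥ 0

Unbounded (objective can increase without bound)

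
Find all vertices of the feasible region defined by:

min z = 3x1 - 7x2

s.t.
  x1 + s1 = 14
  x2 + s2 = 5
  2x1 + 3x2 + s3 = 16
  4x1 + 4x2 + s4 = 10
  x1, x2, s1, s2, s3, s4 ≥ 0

(0, 0), (2.5, 0), (0, 2.5)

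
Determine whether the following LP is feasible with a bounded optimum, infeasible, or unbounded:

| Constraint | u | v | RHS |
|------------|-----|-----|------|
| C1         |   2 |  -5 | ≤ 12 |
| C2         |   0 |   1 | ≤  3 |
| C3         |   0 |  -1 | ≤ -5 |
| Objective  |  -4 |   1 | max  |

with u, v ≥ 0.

Infeasible (no feasible solution exists)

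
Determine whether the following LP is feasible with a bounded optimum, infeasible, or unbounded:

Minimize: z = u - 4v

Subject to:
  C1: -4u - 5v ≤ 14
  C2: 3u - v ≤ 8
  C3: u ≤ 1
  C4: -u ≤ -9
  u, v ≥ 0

Infeasible (no feasible solution exists)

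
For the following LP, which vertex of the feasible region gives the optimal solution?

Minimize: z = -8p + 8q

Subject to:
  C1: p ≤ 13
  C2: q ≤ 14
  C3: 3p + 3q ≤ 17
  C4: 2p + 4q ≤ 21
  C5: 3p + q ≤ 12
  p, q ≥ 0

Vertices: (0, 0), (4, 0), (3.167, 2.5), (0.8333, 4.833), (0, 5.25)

Evaluate the objective at each vertex of the feasible region:
  z(0, 0) = 0
  z(4, 0) = -32  ←
  z(3.167, 2.5) = -5.333
  z(0.8333, 4.833) = 32
  z(0, 5.25) = 42
The minimum is at p = 4, q = 0.

(4, 0)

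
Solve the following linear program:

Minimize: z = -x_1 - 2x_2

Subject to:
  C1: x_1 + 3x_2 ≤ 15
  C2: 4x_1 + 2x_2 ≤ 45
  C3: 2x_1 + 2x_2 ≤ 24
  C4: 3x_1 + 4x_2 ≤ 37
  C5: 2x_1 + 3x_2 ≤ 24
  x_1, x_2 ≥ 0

Evaluate the objective at each vertex of the feasible region:
  z(0, 0) = 0
  z(11.25, 0) = -11.25
  z(10.88, 0.75) = -12.38
  z(9, 2) = -13  ←
  z(0, 5) = -10
The minimum is at x_1 = 9, x_2 = 2.

x_1 = 9, x_2 = 2, z = -13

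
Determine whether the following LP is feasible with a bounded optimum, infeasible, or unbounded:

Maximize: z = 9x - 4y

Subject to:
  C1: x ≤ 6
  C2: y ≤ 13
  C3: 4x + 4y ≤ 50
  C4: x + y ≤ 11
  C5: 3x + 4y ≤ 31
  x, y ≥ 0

Feasible with a bounded optimal solution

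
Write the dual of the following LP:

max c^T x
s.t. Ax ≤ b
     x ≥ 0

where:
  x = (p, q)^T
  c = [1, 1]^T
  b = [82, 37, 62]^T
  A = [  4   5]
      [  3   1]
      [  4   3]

Primal max cᵀx s.t. Ax ≤ b, x ≥ 0  →  Dual min bᵀy s.t. Aᵀy ≥ c, y ≥ 0.

Minimize: z = 82y1 + 37y2 + 62y3

Subject to:
  4y1 + 3y2 + 4y3 ≥ 1
  5y1 + y2 + 3y3 ≥ 1
  y1, y2, y3 ≥ 0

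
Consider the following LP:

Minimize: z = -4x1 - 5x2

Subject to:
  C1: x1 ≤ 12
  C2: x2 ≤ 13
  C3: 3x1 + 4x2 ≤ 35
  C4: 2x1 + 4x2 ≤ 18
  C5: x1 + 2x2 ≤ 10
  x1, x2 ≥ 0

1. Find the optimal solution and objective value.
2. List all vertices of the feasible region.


1. x1 = 9, x2 = 0, z = -36
2. (0, 0), (9, 0), (0, 4.5)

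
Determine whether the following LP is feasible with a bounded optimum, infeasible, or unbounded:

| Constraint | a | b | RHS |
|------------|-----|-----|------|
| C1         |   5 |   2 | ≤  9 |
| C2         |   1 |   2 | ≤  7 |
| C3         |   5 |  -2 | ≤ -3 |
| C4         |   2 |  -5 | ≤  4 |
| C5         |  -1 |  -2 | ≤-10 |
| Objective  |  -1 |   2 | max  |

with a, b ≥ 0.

Infeasible (no feasible solution exists)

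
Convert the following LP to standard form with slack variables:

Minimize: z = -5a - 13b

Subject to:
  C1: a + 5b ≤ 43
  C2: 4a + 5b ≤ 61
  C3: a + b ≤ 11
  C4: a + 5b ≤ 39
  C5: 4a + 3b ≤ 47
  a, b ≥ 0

min z = -5a - 13b

s.t.
  a + 5b + s1 = 43
  4a + 5b + s2 = 61
  a + b + s3 = 11
  a + 5b + s4 = 39
  4a + 3b + s5 = 47
  a, b, s1, s2, s3, s4, s5 ≥ 0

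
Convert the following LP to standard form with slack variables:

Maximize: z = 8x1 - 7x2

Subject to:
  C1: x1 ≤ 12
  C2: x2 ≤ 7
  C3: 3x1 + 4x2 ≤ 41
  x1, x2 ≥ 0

max z = 8x1 - 7x2

s.t.
  x1 + s1 = 12
  x2 + s2 = 7
  3x1 + 4x2 + s3 = 41
  x1, x2, s1, s2, s3 ≥ 0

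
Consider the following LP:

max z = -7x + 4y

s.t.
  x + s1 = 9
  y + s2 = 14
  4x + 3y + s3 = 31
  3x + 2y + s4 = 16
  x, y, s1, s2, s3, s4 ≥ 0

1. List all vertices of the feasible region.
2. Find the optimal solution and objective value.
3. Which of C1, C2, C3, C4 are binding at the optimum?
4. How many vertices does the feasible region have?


1. (0, 0), (5.333, 0), (0, 8)
2. x = 0, y = 8, z = 32
3. C4
4. 3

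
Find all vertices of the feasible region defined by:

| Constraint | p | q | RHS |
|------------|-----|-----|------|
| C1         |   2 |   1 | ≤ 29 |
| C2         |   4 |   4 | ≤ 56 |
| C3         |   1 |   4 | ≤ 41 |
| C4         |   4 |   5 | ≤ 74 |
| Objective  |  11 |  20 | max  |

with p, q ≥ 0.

(0, 0), (14, 0), (5, 9), (0, 10.25)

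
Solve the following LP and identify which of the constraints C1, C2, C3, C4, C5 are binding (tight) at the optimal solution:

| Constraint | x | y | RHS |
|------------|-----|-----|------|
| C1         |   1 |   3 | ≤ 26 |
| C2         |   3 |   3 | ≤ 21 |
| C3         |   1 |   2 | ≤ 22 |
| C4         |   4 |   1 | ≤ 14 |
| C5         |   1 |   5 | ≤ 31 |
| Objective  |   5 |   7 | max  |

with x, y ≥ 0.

At x = 1, y = 6, compute slack b - a·x for each constraint:
  C1: 26 − 19 = 7  (slack)
  C2: 21 − 21 = 0  (binding)
  C3: 22 − 13 = 9  (slack)
  C4: 14 − 10 = 4  (slack)
  C5: 31 − 31 = 0  (binding)

Optimal: x = 1, y = 6
Binding: C2, C5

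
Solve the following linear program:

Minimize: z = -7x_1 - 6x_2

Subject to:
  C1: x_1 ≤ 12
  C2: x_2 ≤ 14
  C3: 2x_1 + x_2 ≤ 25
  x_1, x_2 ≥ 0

Evaluate the objective at each vertex of the feasible region:
  z(0, 0) = 0
  z(12, 0) = -84
  z(12, 1) = -90
  z(5.5, 14) = -122.5  ←
  z(0, 14) = -84
The minimum is at x_1 = 5.5, x_2 = 14.

x_1 = 5.5, x_2 = 14, z = -122.5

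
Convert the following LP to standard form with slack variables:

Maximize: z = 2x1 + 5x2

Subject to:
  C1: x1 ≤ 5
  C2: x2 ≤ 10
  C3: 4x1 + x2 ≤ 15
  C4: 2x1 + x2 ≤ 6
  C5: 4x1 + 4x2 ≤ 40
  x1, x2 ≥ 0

max z = 2x1 + 5x2

s.t.
  x1 + s1 = 5
  x2 + s2 = 10
  4x1 + x2 + s3 = 15
  2x1 + x2 + s4 = 6
  4x1 + 4x2 + s5 = 40
  x1, x2, s1, s2, s3, s4, s5 ≥ 0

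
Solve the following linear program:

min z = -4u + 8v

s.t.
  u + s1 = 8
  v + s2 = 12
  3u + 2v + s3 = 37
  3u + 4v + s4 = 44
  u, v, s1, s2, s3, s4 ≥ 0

Evaluate the objective at each vertex of the feasible region:
  z(0, 0) = 0
  z(8, 0) = -32  ←
  z(8, 5) = 8
  z(0, 11) = 88
The minimum is at u = 8, v = 0.

u = 8, v = 0, z = -32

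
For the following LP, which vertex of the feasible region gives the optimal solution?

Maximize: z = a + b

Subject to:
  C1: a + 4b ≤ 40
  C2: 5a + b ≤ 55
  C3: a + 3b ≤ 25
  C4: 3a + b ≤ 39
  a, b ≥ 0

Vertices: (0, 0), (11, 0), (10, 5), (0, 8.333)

Evaluate the objective at each vertex of the feasible region:
  z(0, 0) = 0
  z(11, 0) = 11
  z(10, 5) = 15  ←
  z(0, 8.333) = 8.333
The maximum is at a = 10, b = 5.

(10, 5)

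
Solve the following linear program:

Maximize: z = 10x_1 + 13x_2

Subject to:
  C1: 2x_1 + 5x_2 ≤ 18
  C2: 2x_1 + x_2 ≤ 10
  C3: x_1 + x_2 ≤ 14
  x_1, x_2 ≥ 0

Evaluate the objective at each vertex of the feasible region:
  z(0, 0) = 0
  z(5, 0) = 50
  z(4, 2) = 66  ←
  z(0, 3.6) = 46.8
The maximum is at x_1 = 4, x_2 = 2.

x_1 = 4, x_2 = 2, z = 66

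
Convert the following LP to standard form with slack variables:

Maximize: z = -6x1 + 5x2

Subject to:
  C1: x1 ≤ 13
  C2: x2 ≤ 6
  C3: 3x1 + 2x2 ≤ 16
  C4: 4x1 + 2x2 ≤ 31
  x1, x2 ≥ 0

max z = -6x1 + 5x2

s.t.
  x1 + s1 = 13
  x2 + s2 = 6
  3x1 + 2x2 + s3 = 16
  4x1 + 2x2 + s4 = 31
  x1, x2, s1, s2, s3, s4 ≥ 0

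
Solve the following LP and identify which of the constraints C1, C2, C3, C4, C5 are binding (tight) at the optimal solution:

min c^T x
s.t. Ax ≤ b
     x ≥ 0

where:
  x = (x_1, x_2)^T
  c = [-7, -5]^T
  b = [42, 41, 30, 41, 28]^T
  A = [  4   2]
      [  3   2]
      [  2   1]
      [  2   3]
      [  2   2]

At x_1 = 7, x_2 = 7, compute slack b - a·x for each constraint:
  C1: 42 − 42 = 0  (binding)
  C2: 41 − 35 = 6  (slack)
  C3: 30 − 21 = 9  (slack)
  C4: 41 − 35 = 6  (slack)
  C5: 28 − 28 = 0  (binding)

Optimal: x_1 = 7, x_2 = 7
Binding: C1, C5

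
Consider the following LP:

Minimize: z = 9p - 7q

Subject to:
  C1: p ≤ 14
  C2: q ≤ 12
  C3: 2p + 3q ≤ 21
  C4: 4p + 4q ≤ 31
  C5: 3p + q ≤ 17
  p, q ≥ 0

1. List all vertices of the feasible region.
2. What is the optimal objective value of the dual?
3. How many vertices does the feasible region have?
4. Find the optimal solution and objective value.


1. (0, 0), (5.667, 0), (4.625, 3.125), (2.25, 5.5), (0, 7)
2. -49
3. 5
4. p = 0, q = 7, z = -49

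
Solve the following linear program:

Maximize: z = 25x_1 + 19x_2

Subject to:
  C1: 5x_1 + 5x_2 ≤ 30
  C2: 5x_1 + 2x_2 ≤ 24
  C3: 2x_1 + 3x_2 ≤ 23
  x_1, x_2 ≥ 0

Evaluate the objective at each vertex of the feasible region:
  z(0, 0) = 0
  z(4.8, 0) = 120
  z(4, 2) = 138  ←
  z(0, 6) = 114
The maximum is at x_1 = 4, x_2 = 2.

x_1 = 4, x_2 = 2, z = 138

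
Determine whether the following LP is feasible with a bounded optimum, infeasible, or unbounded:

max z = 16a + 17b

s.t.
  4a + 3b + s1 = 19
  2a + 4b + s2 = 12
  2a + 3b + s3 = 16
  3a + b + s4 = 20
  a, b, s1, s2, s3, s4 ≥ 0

Feasible with a bounded optimal solution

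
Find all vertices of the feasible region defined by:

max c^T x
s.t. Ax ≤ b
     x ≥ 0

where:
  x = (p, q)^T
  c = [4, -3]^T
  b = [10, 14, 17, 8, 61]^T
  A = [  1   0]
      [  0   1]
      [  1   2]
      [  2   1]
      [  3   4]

(0, 0), (4, 0), (0, 8)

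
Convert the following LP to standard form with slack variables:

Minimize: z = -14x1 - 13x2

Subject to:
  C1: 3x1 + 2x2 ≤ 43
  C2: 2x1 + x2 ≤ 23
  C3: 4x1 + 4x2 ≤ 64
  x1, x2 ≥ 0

min z = -14x1 - 13x2

s.t.
  3x1 + 2x2 + s1 = 43
  2x1 + x2 + s2 = 23
  4x1 + 4x2 + s3 = 64
  x1, x2, s1, s2, s3 ≥ 0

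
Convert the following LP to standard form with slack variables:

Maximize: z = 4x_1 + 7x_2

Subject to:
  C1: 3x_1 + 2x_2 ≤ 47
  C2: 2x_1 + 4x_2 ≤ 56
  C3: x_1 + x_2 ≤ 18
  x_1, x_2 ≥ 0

max z = 4x_1 + 7x_2

s.t.
  3x_1 + 2x_2 + s1 = 47
  2x_1 + 4x_2 + s2 = 56
  x_1 + x_2 + s3 = 18
  x_1, x_2, s1, s2, s3 ≥ 0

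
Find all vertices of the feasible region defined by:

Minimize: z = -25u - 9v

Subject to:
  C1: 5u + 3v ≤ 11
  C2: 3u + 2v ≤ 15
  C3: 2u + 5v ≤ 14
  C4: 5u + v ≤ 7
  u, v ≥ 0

(0, 0), (1.4, 0), (1, 2), (0.6842, 2.526), (0, 2.8)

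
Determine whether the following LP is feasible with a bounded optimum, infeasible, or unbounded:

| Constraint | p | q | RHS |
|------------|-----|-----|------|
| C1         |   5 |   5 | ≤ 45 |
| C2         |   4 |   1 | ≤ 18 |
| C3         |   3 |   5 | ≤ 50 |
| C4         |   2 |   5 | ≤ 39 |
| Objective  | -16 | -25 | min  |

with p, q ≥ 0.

Feasible with a bounded optimal solution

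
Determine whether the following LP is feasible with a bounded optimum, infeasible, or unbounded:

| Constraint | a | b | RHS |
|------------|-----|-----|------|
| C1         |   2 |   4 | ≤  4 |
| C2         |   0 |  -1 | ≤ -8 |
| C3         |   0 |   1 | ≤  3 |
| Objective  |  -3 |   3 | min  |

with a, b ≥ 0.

Infeasible (no feasible solution exists)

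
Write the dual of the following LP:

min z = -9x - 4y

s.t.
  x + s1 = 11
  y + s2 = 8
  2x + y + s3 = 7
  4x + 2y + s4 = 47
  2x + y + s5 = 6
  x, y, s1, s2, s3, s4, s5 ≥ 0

Primal min cᵀx s.t. Ax ≤ b, x ≥ 0  →  Dual max −bᵀy s.t. Aᵀy ≥ −c, y ≥ 0.

Maximize: z = -11y1 - 8y2 - 7y3 - 47y4 - 6y5

Subject to:
  y1 + 2y3 + 4y4 + 2y5 ≥ 9
  y2 + y3 + 2y4 + y5 ≥ 4
  y1, y2, y3, y4, y5 ≥ 0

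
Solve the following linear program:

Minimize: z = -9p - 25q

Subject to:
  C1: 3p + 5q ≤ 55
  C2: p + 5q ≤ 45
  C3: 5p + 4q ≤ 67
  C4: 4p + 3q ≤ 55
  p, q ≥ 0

Evaluate the objective at each vertex of the feasible region:
  z(0, 0) = 0
  z(13.4, 0) = -120.6
  z(8.846, 5.692) = -221.9
  z(5, 8) = -245  ←
  z(0, 9) = -225
The minimum is at p = 5, q = 8.

p = 5, q = 8, z = -245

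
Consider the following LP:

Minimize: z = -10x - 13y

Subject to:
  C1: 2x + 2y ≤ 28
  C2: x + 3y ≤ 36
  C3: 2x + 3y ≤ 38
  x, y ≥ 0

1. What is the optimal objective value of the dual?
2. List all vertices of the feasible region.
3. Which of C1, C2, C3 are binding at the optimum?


1. -170
2. (0, 0), (14, 0), (4, 10), (2, 11.33), (0, 12)
3. C1, C3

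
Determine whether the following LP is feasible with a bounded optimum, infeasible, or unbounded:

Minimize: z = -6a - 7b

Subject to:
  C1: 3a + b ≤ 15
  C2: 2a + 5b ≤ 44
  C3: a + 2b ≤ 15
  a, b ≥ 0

Feasible with a bounded optimal solution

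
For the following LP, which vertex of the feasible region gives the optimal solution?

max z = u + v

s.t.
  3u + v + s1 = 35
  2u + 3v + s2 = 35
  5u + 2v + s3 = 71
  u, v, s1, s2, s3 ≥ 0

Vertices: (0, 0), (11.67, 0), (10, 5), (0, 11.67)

Evaluate the objective at each vertex of the feasible region:
  z(0, 0) = 0
  z(11.67, 0) = 11.67
  z(10, 5) = 15  ←
  z(0, 11.67) = 11.67
The maximum is at u = 10, v = 5.

(10, 5)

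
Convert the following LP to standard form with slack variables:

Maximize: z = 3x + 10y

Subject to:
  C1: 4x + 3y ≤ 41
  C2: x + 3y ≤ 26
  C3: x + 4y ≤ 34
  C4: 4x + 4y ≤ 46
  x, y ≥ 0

max z = 3x + 10y

s.t.
  4x + 3y + s1 = 41
  x + 3y + s2 = 26
  x + 4y + s3 = 34
  4x + 4y + s4 = 46
  x, y, s1, s2, s3, s4 ≥ 0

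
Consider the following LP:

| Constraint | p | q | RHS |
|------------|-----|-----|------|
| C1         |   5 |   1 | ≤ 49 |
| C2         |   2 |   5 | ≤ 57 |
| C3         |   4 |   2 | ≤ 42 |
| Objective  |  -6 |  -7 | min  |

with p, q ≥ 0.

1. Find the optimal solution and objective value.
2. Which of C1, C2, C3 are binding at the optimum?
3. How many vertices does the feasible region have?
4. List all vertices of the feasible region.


1. p = 6, q = 9, z = -99
2. C2, C3
3. 5
4. (0, 0), (9.8, 0), (9.333, 2.333), (6, 9), (0, 11.4)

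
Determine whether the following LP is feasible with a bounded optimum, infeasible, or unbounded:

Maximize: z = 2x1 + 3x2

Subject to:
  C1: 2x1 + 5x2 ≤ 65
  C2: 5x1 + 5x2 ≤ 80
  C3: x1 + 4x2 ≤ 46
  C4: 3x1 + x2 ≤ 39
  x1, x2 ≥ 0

Feasible with a bounded optimal solution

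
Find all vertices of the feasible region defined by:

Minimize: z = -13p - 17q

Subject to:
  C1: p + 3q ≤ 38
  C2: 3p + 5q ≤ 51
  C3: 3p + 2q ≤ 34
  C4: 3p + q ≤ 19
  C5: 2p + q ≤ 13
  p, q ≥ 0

(0, 0), (6.333, 0), (6, 1), (2, 9), (0, 10.2)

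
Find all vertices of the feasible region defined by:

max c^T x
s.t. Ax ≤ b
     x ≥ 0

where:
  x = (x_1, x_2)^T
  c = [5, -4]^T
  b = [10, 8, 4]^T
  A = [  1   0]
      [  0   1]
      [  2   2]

(0, 0), (2, 0), (0, 2)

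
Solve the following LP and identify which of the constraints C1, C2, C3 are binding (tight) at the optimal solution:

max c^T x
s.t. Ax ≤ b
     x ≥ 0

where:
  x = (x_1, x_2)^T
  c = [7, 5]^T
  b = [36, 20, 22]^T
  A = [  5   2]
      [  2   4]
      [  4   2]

At x_1 = 4, x_2 = 3, compute slack b - a·x for each constraint:
  C1: 36 − 26 = 10  (slack)
  C2: 20 − 20 = 0  (binding)
  C3: 22 − 22 = 0  (binding)

Optimal: x_1 = 4, x_2 = 3
Binding: C2, C3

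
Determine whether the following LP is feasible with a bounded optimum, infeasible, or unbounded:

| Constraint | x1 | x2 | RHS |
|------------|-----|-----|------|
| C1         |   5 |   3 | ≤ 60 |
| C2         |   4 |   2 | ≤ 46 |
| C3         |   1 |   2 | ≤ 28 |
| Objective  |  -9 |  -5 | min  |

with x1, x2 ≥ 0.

Feasible with a bounded optimal solution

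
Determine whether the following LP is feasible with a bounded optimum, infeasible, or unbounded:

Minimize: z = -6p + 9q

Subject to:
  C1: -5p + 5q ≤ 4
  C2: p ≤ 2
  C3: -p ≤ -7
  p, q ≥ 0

Infeasible (no feasible solution exists)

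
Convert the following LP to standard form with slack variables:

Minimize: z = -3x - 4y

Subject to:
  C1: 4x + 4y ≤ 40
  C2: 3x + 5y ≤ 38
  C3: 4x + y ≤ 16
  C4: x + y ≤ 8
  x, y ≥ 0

min z = -3x - 4y

s.t.
  4x + 4y + s1 = 40
  3x + 5y + s2 = 38
  4x + y + s3 = 16
  x + y + s4 = 8
  x, y, s1, s2, s3, s4 ≥ 0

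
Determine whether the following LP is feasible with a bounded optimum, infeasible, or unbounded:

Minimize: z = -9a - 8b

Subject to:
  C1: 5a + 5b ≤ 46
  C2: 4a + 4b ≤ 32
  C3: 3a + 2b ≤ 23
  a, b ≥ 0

Feasible with a bounded optimal solution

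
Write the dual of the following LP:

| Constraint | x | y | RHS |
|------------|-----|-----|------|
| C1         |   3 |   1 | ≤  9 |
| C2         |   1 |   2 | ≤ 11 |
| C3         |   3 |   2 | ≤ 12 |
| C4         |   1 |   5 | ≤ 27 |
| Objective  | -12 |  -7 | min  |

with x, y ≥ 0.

Primal min cᵀx s.t. Ax ≤ b, x ≥ 0  →  Dual max −bᵀy s.t. Aᵀy ≥ −c, y ≥ 0.

Maximize: z = -9y1 - 11y2 - 12y3 - 27y4

Subject to:
  3y1 + y2 + 3y3 + y4 ≥ 12
  y1 + 2y2 + 2y3 + 5y4 ≥ 7
  y1, y2, y3, y4 ≥ 0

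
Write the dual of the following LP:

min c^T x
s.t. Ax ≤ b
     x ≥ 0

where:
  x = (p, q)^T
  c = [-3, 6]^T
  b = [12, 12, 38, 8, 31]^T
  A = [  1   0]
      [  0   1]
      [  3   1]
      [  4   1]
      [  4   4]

Primal min cᵀx s.t. Ax ≤ b, x ≥ 0  →  Dual max −bᵀy s.t. Aᵀy ≥ −c, y ≥ 0.

Maximize: z = -12y1 - 12y2 - 38y3 - 8y4 - 31y5

Subject to:
  y1 + 3y3 + 4y4 + 4y5 ≥ 3
  y2 + y3 + y4 + 4y5 ≥ -6
  y1, y2, y3, y4, y5 ≥ 0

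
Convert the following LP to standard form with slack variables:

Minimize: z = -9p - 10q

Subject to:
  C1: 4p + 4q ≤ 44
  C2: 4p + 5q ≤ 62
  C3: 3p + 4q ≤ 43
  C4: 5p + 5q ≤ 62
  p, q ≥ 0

min z = -9p - 10q

s.t.
  4p + 4q + s1 = 44
  4p + 5q + s2 = 62
  3p + 4q + s3 = 43
  5p + 5q + s4 = 62
  p, q, s1, s2, s3, s4 ≥ 0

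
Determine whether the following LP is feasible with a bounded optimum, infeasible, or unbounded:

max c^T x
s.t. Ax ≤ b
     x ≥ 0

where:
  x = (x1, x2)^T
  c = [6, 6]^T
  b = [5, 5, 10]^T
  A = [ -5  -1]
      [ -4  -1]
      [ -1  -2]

Unbounded (objective can increase without bound)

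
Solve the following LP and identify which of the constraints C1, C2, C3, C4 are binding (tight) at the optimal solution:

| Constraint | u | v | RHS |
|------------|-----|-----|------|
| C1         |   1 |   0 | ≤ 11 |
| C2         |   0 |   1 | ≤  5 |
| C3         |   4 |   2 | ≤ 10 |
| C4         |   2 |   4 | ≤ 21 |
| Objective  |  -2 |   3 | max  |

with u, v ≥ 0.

At u = 0, v = 5, compute slack b - a·x for each constraint:
  C1: 11 − 0 = 11  (slack)
  C2: 5 − 5 = 0  (binding)
  C3: 10 − 10 = 0  (binding)
  C4: 21 − 20 = 1  (slack)

Optimal: u = 0, v = 5
Binding: C2, C3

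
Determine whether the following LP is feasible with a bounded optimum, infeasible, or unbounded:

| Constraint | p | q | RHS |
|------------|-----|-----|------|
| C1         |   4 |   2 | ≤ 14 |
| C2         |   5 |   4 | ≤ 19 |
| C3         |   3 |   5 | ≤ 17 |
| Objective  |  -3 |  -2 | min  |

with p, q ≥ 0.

Feasible with a bounded optimal solution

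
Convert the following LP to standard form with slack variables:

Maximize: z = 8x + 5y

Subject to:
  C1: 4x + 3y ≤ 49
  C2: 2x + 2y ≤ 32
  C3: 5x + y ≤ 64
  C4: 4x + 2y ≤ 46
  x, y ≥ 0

max z = 8x + 5y

s.t.
  4x + 3y + s1 = 49
  2x + 2y + s2 = 32
  5x + y + s3 = 64
  4x + 2y + s4 = 46
  x, y, s1, s2, s3, s4 ≥ 0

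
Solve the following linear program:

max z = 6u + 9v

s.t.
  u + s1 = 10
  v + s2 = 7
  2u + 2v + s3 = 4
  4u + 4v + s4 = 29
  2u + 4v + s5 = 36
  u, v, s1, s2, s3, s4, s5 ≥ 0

Evaluate the objective at each vertex of the feasible region:
  z(0, 0) = 0
  z(2, 0) = 12
  z(0, 2) = 18  ←
The maximum is at u = 0, v = 2.

u = 0, v = 2, z = 18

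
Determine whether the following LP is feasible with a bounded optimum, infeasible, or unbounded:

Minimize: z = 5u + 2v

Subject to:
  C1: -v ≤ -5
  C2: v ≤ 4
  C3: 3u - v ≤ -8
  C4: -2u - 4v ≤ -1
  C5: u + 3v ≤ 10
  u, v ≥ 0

Infeasible (no feasible solution exists)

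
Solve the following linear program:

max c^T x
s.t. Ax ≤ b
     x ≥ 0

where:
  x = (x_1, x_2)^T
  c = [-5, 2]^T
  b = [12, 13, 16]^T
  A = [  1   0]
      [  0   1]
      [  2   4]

Evaluate the objective at each vertex of the feasible region:
  z(0, 0) = 0
  z(8, 0) = -40
  z(0, 4) = 8  ←
The maximum is at x_1 = 0, x_2 = 4.

x_1 = 0, x_2 = 4, z = 8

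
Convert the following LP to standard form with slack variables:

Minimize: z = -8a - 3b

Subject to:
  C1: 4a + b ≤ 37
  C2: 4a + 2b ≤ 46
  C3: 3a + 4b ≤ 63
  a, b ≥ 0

min z = -8a - 3b

s.t.
  4a + b + s1 = 37
  4a + 2b + s2 = 46
  3a + 4b + s3 = 63
  a, b, s1, s2, s3 ≥ 0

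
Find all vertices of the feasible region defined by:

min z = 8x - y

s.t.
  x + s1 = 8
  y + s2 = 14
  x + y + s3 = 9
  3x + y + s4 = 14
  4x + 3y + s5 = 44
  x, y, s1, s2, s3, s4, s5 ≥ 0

(0, 0), (4.667, 0), (2.5, 6.5), (0, 9)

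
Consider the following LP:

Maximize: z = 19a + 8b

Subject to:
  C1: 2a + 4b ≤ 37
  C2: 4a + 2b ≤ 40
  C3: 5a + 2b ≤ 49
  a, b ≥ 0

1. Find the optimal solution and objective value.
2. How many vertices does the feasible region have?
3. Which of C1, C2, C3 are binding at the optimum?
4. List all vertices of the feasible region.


1. a = 9, b = 2, z = 187
2. 5
3. C2, C3
4. (0, 0), (9.8, 0), (9, 2), (7.167, 5.667), (0, 9.25)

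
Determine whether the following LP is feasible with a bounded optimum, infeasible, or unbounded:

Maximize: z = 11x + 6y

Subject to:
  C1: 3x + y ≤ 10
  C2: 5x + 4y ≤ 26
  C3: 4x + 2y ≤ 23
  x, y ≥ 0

Feasible with a bounded optimal solution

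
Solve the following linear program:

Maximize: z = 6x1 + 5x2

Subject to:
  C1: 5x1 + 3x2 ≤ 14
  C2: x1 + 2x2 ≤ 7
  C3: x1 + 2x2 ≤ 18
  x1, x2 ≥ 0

Evaluate the objective at each vertex of the feasible region:
  z(0, 0) = 0
  z(2.8, 0) = 16.8
  z(1, 3) = 21  ←
  z(0, 3.5) = 17.5
The maximum is at x1 = 1, x2 = 3.

x1 = 1, x2 = 3, z = 21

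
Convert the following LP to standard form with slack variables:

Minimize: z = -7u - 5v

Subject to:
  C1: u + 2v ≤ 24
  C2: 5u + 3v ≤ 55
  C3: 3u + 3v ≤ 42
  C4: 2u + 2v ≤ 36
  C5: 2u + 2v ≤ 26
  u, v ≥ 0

min z = -7u - 5v

s.t.
  u + 2v + s1 = 24
  5u + 3v + s2 = 55
  3u + 3v + s3 = 42
  2u + 2v + s4 = 36
  2u + 2v + s5 = 26
  u, v, s1, s2, s3, s4, s5 ≥ 0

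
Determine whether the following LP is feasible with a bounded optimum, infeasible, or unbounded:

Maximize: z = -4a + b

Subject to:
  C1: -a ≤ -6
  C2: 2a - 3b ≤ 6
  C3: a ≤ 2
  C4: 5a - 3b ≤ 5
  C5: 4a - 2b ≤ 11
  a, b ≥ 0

Infeasible (no feasible solution exists)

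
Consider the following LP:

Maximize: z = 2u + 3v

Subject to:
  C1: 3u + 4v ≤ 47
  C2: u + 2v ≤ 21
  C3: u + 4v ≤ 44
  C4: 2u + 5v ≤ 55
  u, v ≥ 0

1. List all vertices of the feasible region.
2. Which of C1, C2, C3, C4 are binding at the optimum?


1. (0, 0), (15.67, 0), (5, 8), (0, 10.5)
2. C1, C2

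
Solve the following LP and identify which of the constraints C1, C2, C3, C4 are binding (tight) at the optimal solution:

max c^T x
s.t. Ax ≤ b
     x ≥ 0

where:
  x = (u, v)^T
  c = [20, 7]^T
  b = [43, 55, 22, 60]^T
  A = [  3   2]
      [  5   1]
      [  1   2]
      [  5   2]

At u = 10, v = 5, compute slack b - a·x for each constraint:
  C1: 43 − 40 = 3  (slack)
  C2: 55 − 55 = 0  (binding)
  C3: 22 − 20 = 2  (slack)
  C4: 60 − 60 = 0  (binding)

Optimal: u = 10, v = 5
Binding: C2, C4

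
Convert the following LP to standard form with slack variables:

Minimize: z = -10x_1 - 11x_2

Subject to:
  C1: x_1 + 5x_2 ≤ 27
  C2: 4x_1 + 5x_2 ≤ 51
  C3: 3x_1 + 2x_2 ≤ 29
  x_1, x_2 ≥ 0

min z = -10x_1 - 11x_2

s.t.
  x_1 + 5x_2 + s1 = 27
  4x_1 + 5x_2 + s2 = 51
  3x_1 + 2x_2 + s3 = 29
  x_1, x_2, s1, s2, s3 ≥ 0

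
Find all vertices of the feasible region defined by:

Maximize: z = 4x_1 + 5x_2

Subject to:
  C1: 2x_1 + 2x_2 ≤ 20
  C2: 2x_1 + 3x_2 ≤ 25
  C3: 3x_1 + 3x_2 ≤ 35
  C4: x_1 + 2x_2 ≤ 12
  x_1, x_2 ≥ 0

(0, 0), (10, 0), (8, 2), (0, 6)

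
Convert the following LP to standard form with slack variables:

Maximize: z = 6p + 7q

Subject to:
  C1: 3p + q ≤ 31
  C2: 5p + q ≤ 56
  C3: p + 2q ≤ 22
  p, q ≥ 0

max z = 6p + 7q

s.t.
  3p + q + s1 = 31
  5p + q + s2 = 56
  p + 2q + s3 = 22
  p, q, s1, s2, s3 ≥ 0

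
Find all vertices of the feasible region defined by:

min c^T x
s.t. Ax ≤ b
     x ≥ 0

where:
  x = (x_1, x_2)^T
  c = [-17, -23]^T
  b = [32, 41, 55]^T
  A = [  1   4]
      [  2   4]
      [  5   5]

(0, 0), (11, 0), (4, 7), (0, 8)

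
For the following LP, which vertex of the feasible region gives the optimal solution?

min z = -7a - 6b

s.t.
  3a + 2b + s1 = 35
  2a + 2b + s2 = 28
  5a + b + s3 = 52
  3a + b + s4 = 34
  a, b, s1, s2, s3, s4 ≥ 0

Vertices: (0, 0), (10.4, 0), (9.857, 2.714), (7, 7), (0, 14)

Evaluate the objective at each vertex of the feasible region:
  z(0, 0) = 0
  z(10.4, 0) = -72.8
  z(9.857, 2.714) = -85.29
  z(7, 7) = -91  ←
  z(0, 14) = -84
The minimum is at a = 7, b = 7.

(7, 7)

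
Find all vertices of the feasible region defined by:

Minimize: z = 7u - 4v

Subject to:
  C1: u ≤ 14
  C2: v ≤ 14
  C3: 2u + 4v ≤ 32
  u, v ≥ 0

(0, 0), (14, 0), (14, 1), (0, 8)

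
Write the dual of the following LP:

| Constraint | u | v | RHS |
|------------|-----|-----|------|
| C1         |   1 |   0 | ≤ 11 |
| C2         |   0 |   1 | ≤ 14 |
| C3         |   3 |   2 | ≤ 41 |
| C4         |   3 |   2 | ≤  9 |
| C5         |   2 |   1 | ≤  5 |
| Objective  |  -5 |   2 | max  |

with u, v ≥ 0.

Primal max cᵀx s.t. Ax ≤ b, x ≥ 0  →  Dual min bᵀy s.t. Aᵀy ≥ c, y ≥ 0.

Minimize: z = 11y1 + 14y2 + 41y3 + 9y4 + 5y5

Subject to:
  y1 + 3y3 + 3y4 + 2y5 ≥ -5
  y2 + 2y3 + 2y4 + y5 ≥ 2
  y1, y2, y3, y4, y5 ≥ 0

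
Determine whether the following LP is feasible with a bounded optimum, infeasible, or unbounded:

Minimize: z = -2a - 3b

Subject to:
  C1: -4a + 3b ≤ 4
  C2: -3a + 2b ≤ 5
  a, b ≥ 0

Unbounded (objective can decrease without bound)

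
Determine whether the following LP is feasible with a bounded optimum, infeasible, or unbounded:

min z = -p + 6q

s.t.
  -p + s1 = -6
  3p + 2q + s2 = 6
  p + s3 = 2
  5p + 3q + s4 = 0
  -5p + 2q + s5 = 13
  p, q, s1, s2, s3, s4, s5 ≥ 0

Infeasible (no feasible solution exists)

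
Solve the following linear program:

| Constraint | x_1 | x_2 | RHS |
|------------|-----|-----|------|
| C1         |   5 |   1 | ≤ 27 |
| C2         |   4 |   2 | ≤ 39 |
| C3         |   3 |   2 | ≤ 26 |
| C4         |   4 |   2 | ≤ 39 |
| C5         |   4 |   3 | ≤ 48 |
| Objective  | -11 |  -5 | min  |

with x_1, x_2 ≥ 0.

Evaluate the objective at each vertex of the feasible region:
  z(0, 0) = 0
  z(5.4, 0) = -59.4
  z(4, 7) = -79  ←
  z(0, 13) = -65
The minimum is at x_1 = 4, x_2 = 7.

x_1 = 4, x_2 = 7, z = -79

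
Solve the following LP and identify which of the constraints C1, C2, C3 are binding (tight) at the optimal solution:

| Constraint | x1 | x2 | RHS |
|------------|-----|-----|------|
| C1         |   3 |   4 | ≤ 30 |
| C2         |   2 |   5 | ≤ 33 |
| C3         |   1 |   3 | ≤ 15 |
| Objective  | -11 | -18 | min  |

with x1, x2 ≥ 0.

At x1 = 6, x2 = 3, compute slack b - a·x for each constraint:
  C1: 30 − 30 = 0  (binding)
  C2: 33 − 27 = 6  (slack)
  C3: 15 − 15 = 0  (binding)

Optimal: x1 = 6, x2 = 3
Binding: C1, C3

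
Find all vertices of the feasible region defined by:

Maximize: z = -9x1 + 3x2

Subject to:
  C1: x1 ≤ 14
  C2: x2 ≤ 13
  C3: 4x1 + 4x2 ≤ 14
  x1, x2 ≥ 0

(0, 0), (3.5, 0), (0, 3.5)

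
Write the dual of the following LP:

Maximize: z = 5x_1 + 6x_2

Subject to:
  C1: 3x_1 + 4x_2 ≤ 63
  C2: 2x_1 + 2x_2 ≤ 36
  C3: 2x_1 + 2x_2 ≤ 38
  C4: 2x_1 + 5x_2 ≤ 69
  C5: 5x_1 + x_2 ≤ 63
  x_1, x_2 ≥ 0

Primal max cᵀx s.t. Ax ≤ b, x ≥ 0  →  Dual min bᵀy s.t. Aᵀy ≥ c, y ≥ 0.

Minimize: z = 63y1 + 36y2 + 38y3 + 69y4 + 63y5

Subject to:
  3y1 + 2y2 + 2y3 + 2y4 + 5y5 ≥ 5
  4y1 + 2y2 + 2y3 + 5y4 + y5 ≥ 6
  y1, y2, y3, y4, y5 ≥ 0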